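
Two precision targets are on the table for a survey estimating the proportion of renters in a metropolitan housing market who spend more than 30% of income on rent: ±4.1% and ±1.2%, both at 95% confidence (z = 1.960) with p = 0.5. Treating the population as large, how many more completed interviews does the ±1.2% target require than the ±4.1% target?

At ±4.1%: n = 1.960² × 0.2500 / 0.041² ≈ 571.33 → 572.
At ±1.2%: n = 1.960² × 0.2500 / 0.012² ≈ 6669.44 → 6670.
Additional respondents: 6670 − 572 = 6098.

6098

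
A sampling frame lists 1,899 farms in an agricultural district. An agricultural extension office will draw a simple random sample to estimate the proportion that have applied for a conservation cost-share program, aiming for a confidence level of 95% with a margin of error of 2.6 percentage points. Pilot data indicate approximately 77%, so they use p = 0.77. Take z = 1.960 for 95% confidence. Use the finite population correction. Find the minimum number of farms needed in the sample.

Unadjusted: n₀ = 1.960² × 0.77 × 0.23 / 0.026² ≈ 1006.43, so n₀ = 1007.
Finite population correction with N = 1,899: n = n₀ / (1 + (n₀−1)/N) = 1007 / (1 + 1006/1899) = 1007 / 1.5298 ≈ 658.28.
Rounding up, n = 659.

659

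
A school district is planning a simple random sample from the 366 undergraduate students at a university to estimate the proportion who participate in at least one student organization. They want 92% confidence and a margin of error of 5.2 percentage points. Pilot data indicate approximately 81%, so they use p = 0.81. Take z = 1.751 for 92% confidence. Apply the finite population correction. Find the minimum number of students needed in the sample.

Unadjusted: n₀ = 1.751² × 0.81 × 0.19 / 0.052² ≈ 174.50, so n₀ = 175.
Finite population correction with N = 366: n = n₀ / (1 + (n₀−1)/N) = 175 / (1 + 174/366) = 175 / 1.4754 ≈ 118.61.
Rounding up, n = 119.

119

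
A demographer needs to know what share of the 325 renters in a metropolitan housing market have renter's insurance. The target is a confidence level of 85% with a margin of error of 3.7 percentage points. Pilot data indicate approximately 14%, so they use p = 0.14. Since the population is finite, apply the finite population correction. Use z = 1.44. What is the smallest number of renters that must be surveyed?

Unadjusted: n₀ = 1.44² × 0.14 × 0.86 / 0.037² ≈ 182.37, so n₀ = 183.
Finite population correction with N = 325: n = n₀ / (1 + (n₀−1)/N) = 183 / (1 + 182/325) = 183 / 1.5600 ≈ 117.31.
Rounding up, n = 118.

118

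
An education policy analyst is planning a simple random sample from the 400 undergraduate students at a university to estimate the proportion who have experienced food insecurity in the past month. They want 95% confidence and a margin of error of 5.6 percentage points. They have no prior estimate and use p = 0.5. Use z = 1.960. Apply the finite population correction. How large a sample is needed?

Unadjusted: n₀ = 1.960² × 0.50 × 0.50 / 0.056² ≈ 306.25, so n₀ = 307.
Finite population correction with N = 400: n = n₀ / (1 + (n₀−1)/N) = 307 / (1 + 306/400) = 307 / 1.7650 ≈ 173.94.
Rounding up, n = 174.

174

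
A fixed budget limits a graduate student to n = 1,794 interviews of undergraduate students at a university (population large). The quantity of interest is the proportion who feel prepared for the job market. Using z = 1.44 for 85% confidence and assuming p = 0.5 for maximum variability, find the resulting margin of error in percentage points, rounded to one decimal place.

1.7

SE(p̂) = √[p(1−p)/n] = √[0.2500/1794] = 0.01180.
E = z × SE = 1.44 × 0.01180 = 0.01700, or 1.7 percentage points.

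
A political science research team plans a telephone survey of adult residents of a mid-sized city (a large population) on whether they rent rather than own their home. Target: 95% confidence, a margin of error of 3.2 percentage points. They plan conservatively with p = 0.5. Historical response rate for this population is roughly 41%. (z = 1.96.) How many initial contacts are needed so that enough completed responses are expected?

2288

Completed interviews needed: n₀ = 1.96² × 0.2500 / 0.032² ≈ 937.89 → 938.
At a 41% response rate, contacts needed = 938 / 0.41 ≈ 2287.80 → 2288.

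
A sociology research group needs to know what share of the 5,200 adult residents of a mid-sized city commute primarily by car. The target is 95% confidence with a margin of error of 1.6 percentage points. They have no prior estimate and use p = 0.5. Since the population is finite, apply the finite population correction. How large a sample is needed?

2180

For 95% confidence, z = 1.96.
Unadjusted: n₀ = 1.96² × 0.50 × 0.50 / 0.016² ≈ 3751.56, so n₀ = 3752.
Finite population correction with N = 5,200: n = n₀ / (1 + (n₀−1)/N) = 3752 / (1 + 3751/5200) = 3752 / 1.7213 ≈ 2179.69.
Rounding up, n = 2180.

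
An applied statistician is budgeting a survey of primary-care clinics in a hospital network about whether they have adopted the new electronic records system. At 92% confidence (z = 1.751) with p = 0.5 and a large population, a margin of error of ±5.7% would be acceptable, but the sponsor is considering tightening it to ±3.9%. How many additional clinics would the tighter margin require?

At ±5.7%: n = 1.751² × 0.2500 / 0.057² ≈ 235.92 → 236.
At ±3.9%: n = 1.751² × 0.2500 / 0.039² ≈ 503.94 → 504.
Additional respondents: 504 − 236 = 268.

268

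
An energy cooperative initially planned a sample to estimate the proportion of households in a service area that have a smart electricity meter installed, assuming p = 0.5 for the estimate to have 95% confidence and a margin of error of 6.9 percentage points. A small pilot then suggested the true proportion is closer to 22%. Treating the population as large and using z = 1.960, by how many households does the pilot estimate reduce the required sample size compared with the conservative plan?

63

Conservative (p = 0.5): n = 1.960² × 0.25 / 0.069² ≈ 201.72 → 202.
Using p = 0.22: p(1−p) = 0.1716, so n = 1.960² × 0.1716 / 0.069² ≈ 138.46 → 139.
Reduction: 202 − 139 = 63.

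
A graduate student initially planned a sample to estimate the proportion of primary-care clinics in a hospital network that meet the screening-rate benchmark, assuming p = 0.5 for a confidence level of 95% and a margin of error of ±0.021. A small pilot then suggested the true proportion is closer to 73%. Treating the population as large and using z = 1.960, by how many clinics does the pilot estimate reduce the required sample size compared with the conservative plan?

461

Conservative (p = 0.5): n = 1.960² × 0.25 / 0.021² ≈ 2177.78 → 2178.
Using p = 0.73: p(1−p) = 0.1971, so n = 1.960² × 0.1971 / 0.021² ≈ 1716.96 → 1717.
Reduction: 2178 − 1717 = 461.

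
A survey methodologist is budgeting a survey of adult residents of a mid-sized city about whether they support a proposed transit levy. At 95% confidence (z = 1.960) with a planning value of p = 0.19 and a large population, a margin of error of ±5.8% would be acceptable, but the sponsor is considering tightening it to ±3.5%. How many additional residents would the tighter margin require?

At ±5.8%: n = 1.960² × 0.1539 / 0.058² ≈ 175.75 → 176.
At ±3.5%: n = 1.960² × 0.1539 / 0.035² ≈ 482.63 → 483.
Additional respondents: 483 − 176 = 307.

307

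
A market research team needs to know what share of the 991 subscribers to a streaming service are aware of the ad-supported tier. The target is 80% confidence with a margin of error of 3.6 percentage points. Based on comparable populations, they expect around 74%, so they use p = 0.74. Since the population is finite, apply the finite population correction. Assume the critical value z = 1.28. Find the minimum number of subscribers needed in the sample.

Unadjusted: n₀ = 1.28² × 0.74 × 0.26 / 0.036² ≈ 243.23, so n₀ = 244.
Finite population correction with N = 991: n = n₀ / (1 + (n₀−1)/N) = 244 / (1 + 243/991) = 244 / 1.2452 ≈ 195.95.
Rounding up, n = 196.

196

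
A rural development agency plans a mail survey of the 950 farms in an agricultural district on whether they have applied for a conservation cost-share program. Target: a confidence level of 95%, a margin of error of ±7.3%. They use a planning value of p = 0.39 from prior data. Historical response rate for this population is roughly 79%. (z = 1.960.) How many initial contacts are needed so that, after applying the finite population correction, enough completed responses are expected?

185

Completed interviews needed (unadjusted): n₀ = 1.960² × 0.2379 / 0.073² ≈ 171.50 → 172.
FPC for N = 950: n = 172 / (1 + 171/950) = 172 / 1.1800 ≈ 145.76 → 146.
At a 79% response rate, contacts needed = 146 / 0.79 ≈ 184.81 → 185.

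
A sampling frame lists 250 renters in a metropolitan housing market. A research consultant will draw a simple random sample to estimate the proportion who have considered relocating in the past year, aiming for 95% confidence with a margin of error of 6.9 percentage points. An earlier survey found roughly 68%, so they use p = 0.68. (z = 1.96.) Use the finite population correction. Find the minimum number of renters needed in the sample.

104

Unadjusted: n₀ = 1.96² × 0.68 × 0.32 / 0.069² ≈ 175.58, so n₀ = 176.
Finite population correction with N = 250: n = n₀ / (1 + (n₀−1)/N) = 176 / (1 + 175/250) = 176 / 1.7000 ≈ 103.53.
Rounding up, n = 104.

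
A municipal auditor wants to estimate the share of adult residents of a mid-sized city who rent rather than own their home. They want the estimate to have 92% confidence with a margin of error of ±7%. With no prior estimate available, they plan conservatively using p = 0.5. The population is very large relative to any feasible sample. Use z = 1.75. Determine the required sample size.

With p = 0.5, p(1−p) = 0.25.
n = z²·p(1−p)/E² = 1.75² × 0.2500 / 0.070² = 3.0625 × 0.2500 / 0.004900 ≈ 156.25.
Rounding up gives n = 157.

157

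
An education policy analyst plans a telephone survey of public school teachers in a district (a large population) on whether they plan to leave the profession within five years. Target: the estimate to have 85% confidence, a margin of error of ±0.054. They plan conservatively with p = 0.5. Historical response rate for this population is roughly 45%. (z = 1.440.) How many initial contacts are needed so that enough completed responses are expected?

396

Completed interviews needed: n₀ = 1.440² × 0.2500 / 0.054² ≈ 177.78 → 178.
At a 45% response rate, contacts needed = 178 / 0.45 ≈ 395.56 → 396.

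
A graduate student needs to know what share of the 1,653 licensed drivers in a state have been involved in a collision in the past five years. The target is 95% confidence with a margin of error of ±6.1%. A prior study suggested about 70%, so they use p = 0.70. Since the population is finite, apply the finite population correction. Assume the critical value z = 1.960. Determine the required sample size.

192

Unadjusted: n₀ = 1.960² × 0.70 × 0.30 / 0.061² ≈ 216.81, so n₀ = 217.
Finite population correction with N = 1,653: n = n₀ / (1 + (n₀−1)/N) = 217 / (1 + 216/1653) = 217 / 1.1307 ≈ 191.92.
Rounding up, n = 192.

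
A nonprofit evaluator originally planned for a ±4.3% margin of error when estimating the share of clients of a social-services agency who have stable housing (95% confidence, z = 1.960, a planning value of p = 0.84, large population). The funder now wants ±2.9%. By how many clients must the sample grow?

334

At ±4.3%: n = 1.960² × 0.1344 / 0.043² ≈ 279.24 → 280.
At ±2.9%: n = 1.960² × 0.1344 / 0.029² ≈ 613.93 → 614.
Additional respondents: 614 − 280 = 334.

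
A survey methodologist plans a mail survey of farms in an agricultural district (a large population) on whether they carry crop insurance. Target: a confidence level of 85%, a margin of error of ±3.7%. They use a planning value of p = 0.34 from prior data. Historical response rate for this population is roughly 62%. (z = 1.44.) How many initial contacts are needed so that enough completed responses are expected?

Completed interviews needed: n₀ = 1.44² × 0.2244 / 0.037² ≈ 339.89 → 340.
At a 62% response rate, contacts needed = 340 / 0.62 ≈ 548.39 → 549.

549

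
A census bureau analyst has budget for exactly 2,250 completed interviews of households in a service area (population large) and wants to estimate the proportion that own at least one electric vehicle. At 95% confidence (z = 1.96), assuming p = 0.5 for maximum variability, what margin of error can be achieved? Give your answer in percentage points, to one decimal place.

2.1

SE(p̂) = √[p(1−p)/n] = √[0.2500/2250] = 0.01054.
E = z × SE = 1.96 × 0.01054 = 0.02066, or 2.1 percentage points.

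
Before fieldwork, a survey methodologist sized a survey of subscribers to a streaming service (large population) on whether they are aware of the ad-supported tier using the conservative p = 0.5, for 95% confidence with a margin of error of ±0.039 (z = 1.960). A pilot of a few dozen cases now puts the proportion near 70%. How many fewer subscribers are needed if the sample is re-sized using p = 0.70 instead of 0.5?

Conservative (p = 0.5): n = 1.960² × 0.25 / 0.039² ≈ 631.43 → 632.
Using p = 0.70: p(1−p) = 0.2100, so n = 1.960² × 0.2100 / 0.039² ≈ 530.40 → 531.
Reduction: 632 − 531 = 101.

101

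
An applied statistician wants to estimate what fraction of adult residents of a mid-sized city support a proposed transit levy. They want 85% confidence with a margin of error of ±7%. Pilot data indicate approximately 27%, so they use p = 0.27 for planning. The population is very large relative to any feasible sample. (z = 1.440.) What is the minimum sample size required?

84

With p = 0.27, p(1−p) = 0.1971.
n = z²·p(1−p)/E² = 1.440² × 0.1971 / 0.070² = 2.0736 × 0.1971 / 0.004900 ≈ 83.41.
Rounding up gives n = 84.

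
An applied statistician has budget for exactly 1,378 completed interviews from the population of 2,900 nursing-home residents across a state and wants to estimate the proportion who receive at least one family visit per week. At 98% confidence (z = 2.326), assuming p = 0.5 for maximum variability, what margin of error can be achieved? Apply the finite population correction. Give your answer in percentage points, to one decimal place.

2.3

Finite-population factor: (N−n)/(N−1) = (2900−1378)/(2900−1) = 0.5250.
SE(p̂) = √[p(1−p)/n · (N−n)/(N−1)] = √[0.2500/1378 × 0.5250] = 0.00976.
E = z × SE = 2.326 × 0.00976 = 0.02270 ≈ 2.3 percentage points.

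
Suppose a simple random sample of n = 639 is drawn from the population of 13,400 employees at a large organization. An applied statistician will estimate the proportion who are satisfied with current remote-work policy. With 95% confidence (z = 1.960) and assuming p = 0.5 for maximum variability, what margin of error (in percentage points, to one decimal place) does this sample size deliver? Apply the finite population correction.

Finite-population factor: (N−n)/(N−1) = (13400−639)/(13400−1) = 0.9524.
SE(p̂) = √[p(1−p)/n · (N−n)/(N−1)] = √[0.2500/639 × 0.9524] = 0.01930.
E = z × SE = 1.960 × 0.01930 = 0.03783 ≈ 3.8 percentage points.

3.8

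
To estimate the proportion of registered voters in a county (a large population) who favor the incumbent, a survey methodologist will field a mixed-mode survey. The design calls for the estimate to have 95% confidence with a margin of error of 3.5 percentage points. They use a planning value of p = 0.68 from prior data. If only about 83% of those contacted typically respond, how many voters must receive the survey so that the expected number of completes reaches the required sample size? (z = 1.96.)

Completed interviews needed: n₀ = 1.96² × 0.2176 / 0.035² ≈ 682.39 → 683.
At an 83% response rate, contacts needed = 683 / 0.83 ≈ 822.89 → 823.

823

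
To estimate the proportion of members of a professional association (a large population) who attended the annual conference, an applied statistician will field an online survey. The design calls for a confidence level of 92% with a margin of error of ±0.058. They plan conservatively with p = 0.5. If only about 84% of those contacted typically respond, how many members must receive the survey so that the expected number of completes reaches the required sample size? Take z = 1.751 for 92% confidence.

Completed interviews needed: n₀ = 1.751² × 0.2500 / 0.058² ≈ 227.85 → 228.
At an 84% response rate, contacts needed = 228 / 0.84 ≈ 271.43 → 272.

272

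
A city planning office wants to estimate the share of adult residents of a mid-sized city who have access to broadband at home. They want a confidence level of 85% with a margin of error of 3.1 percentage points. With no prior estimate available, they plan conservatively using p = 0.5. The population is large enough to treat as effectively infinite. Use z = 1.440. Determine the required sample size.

With p = 0.5, p(1−p) = 0.25.
n = z²·p(1−p)/E² = 1.440² × 0.2500 / 0.031² = 2.0736 × 0.2500 / 0.000961 ≈ 539.44.
Rounding up gives n = 540.

540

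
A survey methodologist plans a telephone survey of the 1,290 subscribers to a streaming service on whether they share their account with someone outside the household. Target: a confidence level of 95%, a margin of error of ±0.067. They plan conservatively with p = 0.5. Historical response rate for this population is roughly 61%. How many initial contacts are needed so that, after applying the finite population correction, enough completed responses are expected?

For 95% confidence, z = 1.96.
Completed interviews needed (unadjusted): n₀ = 1.96² × 0.2500 / 0.067² ≈ 213.95 → 214.
FPC for N = 1,290: n = 214 / (1 + 213/1290) = 214 / 1.1651 ≈ 183.67 → 184.
At a 61% response rate, contacts needed = 184 / 0.61 ≈ 301.64 → 302.

302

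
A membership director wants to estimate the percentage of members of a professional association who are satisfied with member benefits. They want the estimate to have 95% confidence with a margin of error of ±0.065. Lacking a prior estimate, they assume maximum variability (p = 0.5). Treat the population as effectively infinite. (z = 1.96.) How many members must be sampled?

228

With p = 0.5, p(1−p) = 0.25.
n = z²·p(1−p)/E² = 1.96² × 0.2500 / 0.065² = 3.8416 × 0.2500 / 0.004225 ≈ 227.31.
Rounding up gives n = 228.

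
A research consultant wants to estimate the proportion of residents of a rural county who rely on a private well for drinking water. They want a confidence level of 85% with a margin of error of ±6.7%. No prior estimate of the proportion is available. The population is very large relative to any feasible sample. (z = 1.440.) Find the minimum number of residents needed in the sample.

116

With no prior estimate, use p = 0.5, giving p(1−p) = 0.25.
n = z²·p(1−p)/E² = 1.440² × 0.2500 / 0.067² = 2.0736 × 0.2500 / 0.004489 ≈ 115.48.
Rounding up gives n = 116.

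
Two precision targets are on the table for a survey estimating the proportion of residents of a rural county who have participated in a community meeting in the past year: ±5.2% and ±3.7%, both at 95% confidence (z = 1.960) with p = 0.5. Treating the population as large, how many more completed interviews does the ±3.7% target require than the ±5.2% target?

At ±5.2%: n = 1.960² × 0.2500 / 0.052² ≈ 355.18 → 356.
At ±3.7%: n = 1.960² × 0.2500 / 0.037² ≈ 701.53 → 702.
Additional respondents: 702 − 356 = 346.

346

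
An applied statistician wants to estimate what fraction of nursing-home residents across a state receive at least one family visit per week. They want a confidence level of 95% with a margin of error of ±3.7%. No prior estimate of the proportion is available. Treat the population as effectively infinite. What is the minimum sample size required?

For 95% confidence, z = 1.960.
With no prior estimate, use p = 0.5, giving p(1−p) = 0.25.
n = z²·p(1−p)/E² = 1.960² × 0.2500 / 0.037² = 3.8416 × 0.2500 / 0.001369 ≈ 701.53.
Rounding up gives n = 702.

702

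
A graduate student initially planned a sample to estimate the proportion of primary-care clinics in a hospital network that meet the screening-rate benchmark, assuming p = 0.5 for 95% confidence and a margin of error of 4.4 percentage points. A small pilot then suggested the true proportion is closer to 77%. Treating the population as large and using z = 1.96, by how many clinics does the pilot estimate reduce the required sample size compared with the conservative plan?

Conservative (p = 0.5): n = 1.96² × 0.25 / 0.044² ≈ 496.07 → 497.
Using p = 0.77: p(1−p) = 0.1771, so n = 1.96² × 0.1771 / 0.044² ≈ 351.42 → 352.
Reduction: 497 − 352 = 145.

145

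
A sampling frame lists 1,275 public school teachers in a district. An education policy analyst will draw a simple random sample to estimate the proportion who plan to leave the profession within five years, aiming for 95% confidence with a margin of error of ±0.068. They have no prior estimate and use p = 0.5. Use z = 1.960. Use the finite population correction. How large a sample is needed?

179

Unadjusted: n₀ = 1.960² × 0.50 × 0.50 / 0.068² ≈ 207.70, so n₀ = 208.
Finite population correction with N = 1,275: n = n₀ / (1 + (n₀−1)/N) = 208 / (1 + 207/1275) = 208 / 1.1624 ≈ 178.95.
Rounding up, n = 179.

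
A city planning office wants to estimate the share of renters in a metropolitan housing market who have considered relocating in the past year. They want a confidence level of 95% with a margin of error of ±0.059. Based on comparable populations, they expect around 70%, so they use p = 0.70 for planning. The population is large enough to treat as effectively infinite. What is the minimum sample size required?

232

For 95% confidence, z = 1.960.
With p = 0.70, p(1−p) = 0.2100.
n = z²·p(1−p)/E² = 1.960² × 0.2100 / 0.059² = 3.8416 × 0.2100 / 0.003481 ≈ 231.75.
Rounding up gives n = 232.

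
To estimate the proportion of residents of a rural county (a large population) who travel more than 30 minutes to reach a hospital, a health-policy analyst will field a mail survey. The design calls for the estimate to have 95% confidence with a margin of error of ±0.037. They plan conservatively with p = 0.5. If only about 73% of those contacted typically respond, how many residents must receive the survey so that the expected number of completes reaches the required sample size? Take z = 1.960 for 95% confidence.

962

Completed interviews needed: n₀ = 1.960² × 0.2500 / 0.037² ≈ 701.53 → 702.
At a 73% response rate, contacts needed = 702 / 0.73 ≈ 961.64 → 962.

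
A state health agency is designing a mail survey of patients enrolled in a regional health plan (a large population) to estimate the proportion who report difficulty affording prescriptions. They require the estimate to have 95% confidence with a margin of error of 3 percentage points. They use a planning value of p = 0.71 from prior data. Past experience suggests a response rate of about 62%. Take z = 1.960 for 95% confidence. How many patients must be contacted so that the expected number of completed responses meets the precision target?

1418

Completed interviews needed: n₀ = 1.960² × 0.2059 / 0.030² ≈ 878.87 → 879.
At a 62% response rate, contacts needed = 879 / 0.62 ≈ 1417.74 → 1418.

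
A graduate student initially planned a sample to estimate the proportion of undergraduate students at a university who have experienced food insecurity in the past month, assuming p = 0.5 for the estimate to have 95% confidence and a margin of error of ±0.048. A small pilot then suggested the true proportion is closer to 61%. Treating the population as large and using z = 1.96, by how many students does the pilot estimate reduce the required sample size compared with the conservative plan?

20

Conservative (p = 0.5): n = 1.96² × 0.25 / 0.048² ≈ 416.84 → 417.
Using p = 0.61: p(1−p) = 0.2379, so n = 1.96² × 0.2379 / 0.048² ≈ 396.67 → 397.
Reduction: 417 − 397 = 20.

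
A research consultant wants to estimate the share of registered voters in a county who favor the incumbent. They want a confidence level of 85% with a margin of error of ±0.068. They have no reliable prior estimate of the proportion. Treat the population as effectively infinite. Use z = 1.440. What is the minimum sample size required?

With no prior estimate, use p = 0.5, giving p(1−p) = 0.25.
n = z²·p(1−p)/E² = 1.440² × 0.2500 / 0.068² = 2.0736 × 0.2500 / 0.004624 ≈ 112.11.
Rounding up gives n = 113.

113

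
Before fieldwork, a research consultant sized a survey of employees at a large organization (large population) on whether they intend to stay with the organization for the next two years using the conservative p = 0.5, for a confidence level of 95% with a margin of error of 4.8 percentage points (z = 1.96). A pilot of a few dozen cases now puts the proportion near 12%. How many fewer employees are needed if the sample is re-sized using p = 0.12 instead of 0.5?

Conservative (p = 0.5): n = 1.96² × 0.25 / 0.048² ≈ 416.84 → 417.
Using p = 0.12: p(1−p) = 0.1056, so n = 1.96² × 0.1056 / 0.048² ≈ 176.07 → 177.
Reduction: 417 − 177 = 240.

240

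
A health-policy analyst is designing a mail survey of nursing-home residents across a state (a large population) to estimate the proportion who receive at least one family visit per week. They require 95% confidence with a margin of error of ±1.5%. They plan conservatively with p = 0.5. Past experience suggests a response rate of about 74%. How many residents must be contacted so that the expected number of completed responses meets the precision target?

5769

For 95% confidence, z = 1.960.
Completed interviews needed: n₀ = 1.960² × 0.2500 / 0.015² ≈ 4268.44 → 4269.
At a 74% response rate, contacts needed = 4269 / 0.74 ≈ 5768.92 → 5769.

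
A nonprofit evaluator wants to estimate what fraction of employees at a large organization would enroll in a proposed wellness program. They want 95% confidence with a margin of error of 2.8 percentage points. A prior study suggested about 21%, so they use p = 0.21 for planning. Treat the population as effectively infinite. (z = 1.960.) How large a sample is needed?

With p = 0.21, p(1−p) = 0.1659.
n = z²·p(1−p)/E² = 1.960² × 0.1659 / 0.028² = 3.8416 × 0.1659 / 0.000784 ≈ 812.91.
Rounding up gives n = 813.

813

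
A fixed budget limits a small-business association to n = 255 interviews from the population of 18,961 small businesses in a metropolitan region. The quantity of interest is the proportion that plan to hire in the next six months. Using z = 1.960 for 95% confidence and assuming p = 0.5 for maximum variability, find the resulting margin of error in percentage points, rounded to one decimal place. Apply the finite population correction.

6.1

Finite-population factor: (N−n)/(N−1) = (18961−255)/(18961−1) = 0.9866.
SE(p̂) = √[p(1−p)/n · (N−n)/(N−1)] = √[0.2500/255 × 0.9866] = 0.03110.
E = z × SE = 1.960 × 0.03110 = 0.06096 ≈ 6.1 percentage points.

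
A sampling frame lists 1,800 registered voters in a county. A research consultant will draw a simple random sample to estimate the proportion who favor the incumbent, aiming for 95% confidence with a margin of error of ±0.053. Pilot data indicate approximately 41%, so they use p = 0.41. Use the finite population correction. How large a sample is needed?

280

For 95% confidence, z = 1.960.
Unadjusted: n₀ = 1.960² × 0.41 × 0.59 / 0.053² ≈ 330.82, so n₀ = 331.
Finite population correction with N = 1,800: n = n₀ / (1 + (n₀−1)/N) = 331 / (1 + 330/1800) = 331 / 1.1833 ≈ 279.72.
Rounding up, n = 280.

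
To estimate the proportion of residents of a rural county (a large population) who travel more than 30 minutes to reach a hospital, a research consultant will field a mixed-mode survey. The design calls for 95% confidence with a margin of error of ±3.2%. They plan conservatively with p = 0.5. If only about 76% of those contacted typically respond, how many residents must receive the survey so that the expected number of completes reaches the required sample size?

1235

For 95% confidence, z = 1.960.
Completed interviews needed: n₀ = 1.960² × 0.2500 / 0.032² ≈ 937.89 → 938.
At a 76% response rate, contacts needed = 938 / 0.76 ≈ 1234.21 → 1235.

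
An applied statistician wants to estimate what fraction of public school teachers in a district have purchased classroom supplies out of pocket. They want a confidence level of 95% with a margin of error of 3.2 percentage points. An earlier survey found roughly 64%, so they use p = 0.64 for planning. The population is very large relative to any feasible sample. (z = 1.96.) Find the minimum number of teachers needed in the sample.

With p = 0.64, p(1−p) = 0.2304.
n = z²·p(1−p)/E² = 1.96² × 0.2304 / 0.032² = 3.8416 × 0.2304 / 0.001024 ≈ 864.36.
Rounding up gives n = 865.

865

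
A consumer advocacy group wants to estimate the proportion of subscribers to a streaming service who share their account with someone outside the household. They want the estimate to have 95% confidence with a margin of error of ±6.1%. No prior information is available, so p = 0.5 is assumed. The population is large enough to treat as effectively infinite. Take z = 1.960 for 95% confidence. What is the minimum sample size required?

259

With p = 0.5, p(1−p) = 0.25.
n = z²·p(1−p)/E² = 1.960² × 0.2500 / 0.061² = 3.8416 × 0.2500 / 0.003721 ≈ 258.10.
Rounding up gives n = 259.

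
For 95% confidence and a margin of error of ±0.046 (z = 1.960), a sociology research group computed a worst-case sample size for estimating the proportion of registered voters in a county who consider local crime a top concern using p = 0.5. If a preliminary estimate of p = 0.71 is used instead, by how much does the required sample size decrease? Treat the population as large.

80

Conservative (p = 0.5): n = 1.960² × 0.25 / 0.046² ≈ 453.88 → 454.
Using p = 0.71: p(1−p) = 0.2059, so n = 1.960² × 0.2059 / 0.046² ≈ 373.81 → 374.
Reduction: 454 − 374 = 80.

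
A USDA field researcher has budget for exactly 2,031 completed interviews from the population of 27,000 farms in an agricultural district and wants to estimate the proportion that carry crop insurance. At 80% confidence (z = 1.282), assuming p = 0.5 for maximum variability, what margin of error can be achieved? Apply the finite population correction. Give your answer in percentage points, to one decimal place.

Finite-population factor: (N−n)/(N−1) = (27000−2031)/(27000−1) = 0.9248.
SE(p̂) = √[p(1−p)/n · (N−n)/(N−1)] = √[0.2500/2031 × 0.9248] = 0.01067.
E = z × SE = 1.282 × 0.01067 = 0.01368 ≈ 1.4 percentage points.

1.4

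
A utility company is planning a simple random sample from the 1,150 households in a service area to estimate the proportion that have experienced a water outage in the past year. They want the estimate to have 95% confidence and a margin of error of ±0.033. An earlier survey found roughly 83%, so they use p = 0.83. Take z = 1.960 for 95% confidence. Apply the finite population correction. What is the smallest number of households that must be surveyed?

Unadjusted: n₀ = 1.960² × 0.83 × 0.17 / 0.033² ≈ 497.75, so n₀ = 498.
Finite population correction with N = 1,150: n = n₀ / (1 + (n₀−1)/N) = 498 / (1 + 497/1150) = 498 / 1.4322 ≈ 347.72.
Rounding up, n = 348.

348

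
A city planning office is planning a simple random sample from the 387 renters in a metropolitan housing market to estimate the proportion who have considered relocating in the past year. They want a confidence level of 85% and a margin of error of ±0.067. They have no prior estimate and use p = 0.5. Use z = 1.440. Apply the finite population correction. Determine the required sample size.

Unadjusted: n₀ = 1.440² × 0.50 × 0.50 / 0.067² ≈ 115.48, so n₀ = 116.
Finite population correction with N = 387: n = n₀ / (1 + (n₀−1)/N) = 116 / (1 + 115/387) = 116 / 1.2972 ≈ 89.43.
Rounding up, n = 90.

90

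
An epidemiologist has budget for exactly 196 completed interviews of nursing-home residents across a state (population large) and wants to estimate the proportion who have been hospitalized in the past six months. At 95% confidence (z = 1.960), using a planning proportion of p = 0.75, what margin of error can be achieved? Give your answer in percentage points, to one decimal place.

SE(p̂) = √[p(1−p)/n] = √[0.1875/196] = 0.03093.
E = z × SE = 1.960 × 0.03093 = 0.06062, or 6.1 percentage points.

6.1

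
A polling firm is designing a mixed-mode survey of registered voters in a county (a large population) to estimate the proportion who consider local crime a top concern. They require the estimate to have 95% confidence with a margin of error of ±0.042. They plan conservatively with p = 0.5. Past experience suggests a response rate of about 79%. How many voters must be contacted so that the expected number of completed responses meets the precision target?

690

For 95% confidence, z = 1.96.
Completed interviews needed: n₀ = 1.96² × 0.2500 / 0.042² ≈ 544.44 → 545.
At a 79% response rate, contacts needed = 545 / 0.79 ≈ 689.87 → 690.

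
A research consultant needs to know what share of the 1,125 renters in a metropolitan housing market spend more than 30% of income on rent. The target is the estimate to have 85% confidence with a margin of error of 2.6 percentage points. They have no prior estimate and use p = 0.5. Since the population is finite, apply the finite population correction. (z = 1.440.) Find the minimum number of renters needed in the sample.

Unadjusted: n₀ = 1.440² × 0.50 × 0.50 / 0.026² ≈ 766.86, so n₀ = 767.
Finite population correction with N = 1,125: n = n₀ / (1 + (n₀−1)/N) = 767 / (1 + 766/1125) = 767 / 1.6809 ≈ 456.31.
Rounding up, n = 457.

457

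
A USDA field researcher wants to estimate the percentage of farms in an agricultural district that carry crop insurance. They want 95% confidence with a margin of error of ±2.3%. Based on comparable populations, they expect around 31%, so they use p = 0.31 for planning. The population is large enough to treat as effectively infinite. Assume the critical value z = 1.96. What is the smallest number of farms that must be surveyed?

1554

With p = 0.31, p(1−p) = 0.2139.
n = z²·p(1−p)/E² = 1.96² × 0.2139 / 0.023² = 3.8416 × 0.2139 / 0.000529 ≈ 1553.34.
Rounding up gives n = 1554.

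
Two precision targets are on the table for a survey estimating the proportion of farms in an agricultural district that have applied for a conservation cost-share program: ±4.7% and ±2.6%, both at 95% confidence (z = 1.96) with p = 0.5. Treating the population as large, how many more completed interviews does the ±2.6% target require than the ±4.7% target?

At ±4.7%: n = 1.96² × 0.2500 / 0.047² ≈ 434.77 → 435.
At ±2.6%: n = 1.96² × 0.2500 / 0.026² ≈ 1420.71 → 1421.
Additional respondents: 1421 − 435 = 986.

986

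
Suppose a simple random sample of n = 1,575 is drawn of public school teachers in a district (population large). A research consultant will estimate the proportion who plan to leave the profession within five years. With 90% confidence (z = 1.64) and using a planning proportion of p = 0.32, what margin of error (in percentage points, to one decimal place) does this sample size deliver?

SE(p̂) = √[p(1−p)/n] = √[0.2176/1575] = 0.01175.
E = z × SE = 1.64 × 0.01175 = 0.01928, or 1.9 percentage points.

1.9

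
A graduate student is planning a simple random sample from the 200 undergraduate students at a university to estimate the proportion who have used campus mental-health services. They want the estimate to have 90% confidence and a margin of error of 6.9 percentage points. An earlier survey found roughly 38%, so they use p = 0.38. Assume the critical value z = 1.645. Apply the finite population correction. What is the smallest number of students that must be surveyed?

81

Unadjusted: n₀ = 1.645² × 0.38 × 0.62 / 0.069² ≈ 133.91, so n₀ = 134.
Finite population correction with N = 200: n = n₀ / (1 + (n₀−1)/N) = 134 / (1 + 133/200) = 134 / 1.6650 ≈ 80.48.
Rounding up, n = 81.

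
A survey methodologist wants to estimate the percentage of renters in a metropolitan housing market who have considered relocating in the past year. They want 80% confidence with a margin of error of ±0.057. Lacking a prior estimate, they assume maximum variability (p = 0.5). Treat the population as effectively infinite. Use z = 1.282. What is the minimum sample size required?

With p = 0.5, p(1−p) = 0.25.
n = z²·p(1−p)/E² = 1.282² × 0.2500 / 0.057² = 1.6435 × 0.2500 / 0.003249 ≈ 126.46.
Rounding up gives n = 127.

127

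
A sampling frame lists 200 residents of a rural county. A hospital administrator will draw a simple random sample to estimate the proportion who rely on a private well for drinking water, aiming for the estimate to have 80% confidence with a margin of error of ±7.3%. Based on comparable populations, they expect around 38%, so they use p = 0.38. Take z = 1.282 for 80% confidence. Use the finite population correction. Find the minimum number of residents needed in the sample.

54

Unadjusted: n₀ = 1.282² × 0.38 × 0.62 / 0.073² ≈ 72.66, so n₀ = 73.
Finite population correction with N = 200: n = n₀ / (1 + (n₀−1)/N) = 73 / (1 + 72/200) = 73 / 1.3600 ≈ 53.68.
Rounding up, n = 54.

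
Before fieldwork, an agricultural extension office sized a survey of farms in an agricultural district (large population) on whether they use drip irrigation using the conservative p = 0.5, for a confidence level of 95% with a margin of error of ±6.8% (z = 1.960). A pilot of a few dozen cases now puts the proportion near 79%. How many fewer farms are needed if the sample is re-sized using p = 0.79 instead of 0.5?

Conservative (p = 0.5): n = 1.960² × 0.25 / 0.068² ≈ 207.70 → 208.
Using p = 0.79: p(1−p) = 0.1659, so n = 1.960² × 0.1659 / 0.068² ≈ 137.83 → 138.
Reduction: 208 − 138 = 70.

70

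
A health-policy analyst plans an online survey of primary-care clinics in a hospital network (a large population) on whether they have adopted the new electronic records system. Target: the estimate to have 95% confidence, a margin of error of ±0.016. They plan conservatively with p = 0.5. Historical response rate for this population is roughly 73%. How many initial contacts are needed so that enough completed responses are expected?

For 95% confidence, z = 1.960.
Completed interviews needed: n₀ = 1.960² × 0.2500 / 0.016² ≈ 3751.56 → 3752.
At a 73% response rate, contacts needed = 3752 / 0.73 ≈ 5139.73 → 5140.

5140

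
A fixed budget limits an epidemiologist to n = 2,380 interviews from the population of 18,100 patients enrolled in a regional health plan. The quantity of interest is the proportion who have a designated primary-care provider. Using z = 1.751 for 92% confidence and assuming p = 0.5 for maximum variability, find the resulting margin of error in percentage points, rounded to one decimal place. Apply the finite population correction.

1.7

Finite-population factor: (N−n)/(N−1) = (18100−2380)/(18100−1) = 0.8686.
SE(p̂) = √[p(1−p)/n · (N−n)/(N−1)] = √[0.2500/2380 × 0.8686] = 0.00955.
E = z × SE = 1.751 × 0.00955 = 0.01673 ≈ 1.7 percentage points.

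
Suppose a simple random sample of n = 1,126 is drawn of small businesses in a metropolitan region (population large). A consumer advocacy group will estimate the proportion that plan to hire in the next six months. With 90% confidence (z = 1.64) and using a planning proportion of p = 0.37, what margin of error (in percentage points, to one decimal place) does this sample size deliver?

2.4

SE(p̂) = √[p(1−p)/n] = √[0.2331/1126] = 0.01439.
E = z × SE = 1.64 × 0.01439 = 0.02360, or 2.4 percentage points.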